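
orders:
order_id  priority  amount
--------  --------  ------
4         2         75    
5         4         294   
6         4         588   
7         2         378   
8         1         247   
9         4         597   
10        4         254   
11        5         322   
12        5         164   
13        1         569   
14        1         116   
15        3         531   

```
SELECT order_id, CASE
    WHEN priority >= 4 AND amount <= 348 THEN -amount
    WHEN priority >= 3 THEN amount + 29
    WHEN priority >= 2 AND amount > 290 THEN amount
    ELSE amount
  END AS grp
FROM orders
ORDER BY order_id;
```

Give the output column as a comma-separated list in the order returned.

order_id=4: ELSE → 75
order_id=5: priority >= 4 AND amount <= 348 → -294
order_id=6: priority >= 3 → 617
order_id=7: priority >= 2 AND amount > 290 → 378
order_id=8: ELSE → 247
order_id=9: priority >= 3 → 626
order_id=10: priority >= 4 AND amount <= 348 → -254
order_id=11: priority >= 4 AND amount <= 348 → -322
order_id=12: priority >= 4 AND amount <= 348 → -164
order_id=13: ELSE → 569
order_id=14: ELSE → 116
order_id=15: priority >= 3 → 560

75, -294, 617, 378, 247, 626, -254, -322, -164, 569, 116, 560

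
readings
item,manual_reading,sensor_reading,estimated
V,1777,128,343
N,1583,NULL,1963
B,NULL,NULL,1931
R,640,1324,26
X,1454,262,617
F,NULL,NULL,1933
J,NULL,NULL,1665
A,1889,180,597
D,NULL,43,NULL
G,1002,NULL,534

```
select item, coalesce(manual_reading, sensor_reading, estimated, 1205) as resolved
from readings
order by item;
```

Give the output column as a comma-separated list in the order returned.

1889, 1931, 43, 1933, 1002, 1665, 1583, 640, 1777, 1454

item=A: manual_reading=1889 → 1889
item=B: manual_reading=NULL, sensor_reading=NULL, estimated=1931 → 1931
item=D: manual_reading=NULL, sensor_reading=43 → 43
item=F: manual_reading=NULL, sensor_reading=NULL, estimated=1933 → 1933
item=G: manual_reading=1002 → 1002
item=J: manual_reading=NULL, sensor_reading=NULL, estimated=1665 → 1665
item=N: manual_reading=1583 → 1583
item=R: manual_reading=640 → 640
item=V: manual_reading=1777 → 1777
item=X: manual_reading=1454 → 1454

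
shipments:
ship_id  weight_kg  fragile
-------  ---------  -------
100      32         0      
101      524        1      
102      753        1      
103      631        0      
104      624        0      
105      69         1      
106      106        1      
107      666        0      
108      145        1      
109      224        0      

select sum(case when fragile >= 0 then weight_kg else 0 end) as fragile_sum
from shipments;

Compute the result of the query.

ship_id=100: ✓ → 32
ship_id=101: ✓ → 524
ship_id=102: ✓ → 753
ship_id=103: ✓ → 631
ship_id=104: ✓ → 624
ship_id=105: ✓ → 69
ship_id=106: ✓ → 106
ship_id=107: ✓ → 666
ship_id=108: ✓ → 145
ship_id=109: ✓ → 224
fragile_sum = 32 + 524 + 753 + 631 + 624 + 69 + 106 + 666 + 145 + 224 = 3774

3774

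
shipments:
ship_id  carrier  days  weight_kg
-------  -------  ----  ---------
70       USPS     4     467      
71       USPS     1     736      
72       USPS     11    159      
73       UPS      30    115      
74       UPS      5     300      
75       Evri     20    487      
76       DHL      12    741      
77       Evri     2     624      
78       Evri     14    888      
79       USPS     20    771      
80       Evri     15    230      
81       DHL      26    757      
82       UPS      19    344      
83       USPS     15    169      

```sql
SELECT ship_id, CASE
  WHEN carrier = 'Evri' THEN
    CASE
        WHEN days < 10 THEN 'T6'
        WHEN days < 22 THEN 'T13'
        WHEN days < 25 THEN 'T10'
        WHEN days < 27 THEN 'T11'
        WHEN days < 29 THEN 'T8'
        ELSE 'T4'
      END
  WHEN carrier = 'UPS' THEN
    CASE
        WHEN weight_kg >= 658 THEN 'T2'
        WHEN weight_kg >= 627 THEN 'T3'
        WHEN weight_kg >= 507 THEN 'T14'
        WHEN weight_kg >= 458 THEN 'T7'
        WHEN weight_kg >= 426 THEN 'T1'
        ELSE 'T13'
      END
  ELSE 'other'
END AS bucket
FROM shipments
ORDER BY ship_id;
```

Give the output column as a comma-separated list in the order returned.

ship_id=70: carrier='USPS' → outer ELSE → other
ship_id=71: carrier='USPS' → outer ELSE → other
ship_id=72: carrier='USPS' → outer ELSE → other
ship_id=73: carrier='UPS' → inner[ELSE] → T13
ship_id=74: carrier='UPS' → inner[ELSE] → T13
ship_id=75: carrier='Evri' → inner[days < 22] → T13
ship_id=76: carrier='DHL' → outer ELSE → other
ship_id=77: carrier='Evri' → inner[days < 10] → T6
ship_id=78: carrier='Evri' → inner[days < 22] → T13
ship_id=79: carrier='USPS' → outer ELSE → other
ship_id=80: carrier='Evri' → inner[days < 22] → T13
ship_id=81: carrier='DHL' → outer ELSE → other
ship_id=82: carrier='UPS' → inner[ELSE] → T13
ship_id=83: carrier='USPS' → outer ELSE → other

other, other, other, T13, T13, T13, other, T6, T13, other, T13, other, T13, other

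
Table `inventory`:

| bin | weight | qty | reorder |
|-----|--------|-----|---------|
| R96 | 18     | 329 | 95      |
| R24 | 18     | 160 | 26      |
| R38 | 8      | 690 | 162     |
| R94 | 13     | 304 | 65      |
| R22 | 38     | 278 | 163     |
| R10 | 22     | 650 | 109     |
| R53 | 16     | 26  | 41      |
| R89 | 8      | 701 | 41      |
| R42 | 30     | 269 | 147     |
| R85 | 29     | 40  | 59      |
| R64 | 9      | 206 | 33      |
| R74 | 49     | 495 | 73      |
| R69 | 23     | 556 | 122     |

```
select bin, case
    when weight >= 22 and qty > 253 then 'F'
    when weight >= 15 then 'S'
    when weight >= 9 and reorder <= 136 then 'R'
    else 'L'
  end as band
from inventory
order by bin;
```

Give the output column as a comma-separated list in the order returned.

F, F, S, L, F, S, R, F, F, S, L, R, S

bin=R10: weight >= 22 and qty > 253 → F
bin=R22: weight >= 22 and qty > 253 → F
bin=R24: weight >= 15 → S
bin=R38: ELSE → L
bin=R42: weight >= 22 and qty > 253 → F
bin=R53: weight >= 15 → S
bin=R64: weight >= 9 and reorder <= 136 → R
bin=R69: weight >= 22 and qty > 253 → F
bin=R74: weight >= 22 and qty > 253 → F
bin=R85: weight >= 15 → S
bin=R89: ELSE → L
bin=R94: weight >= 9 and reorder <= 136 → R
bin=R96: weight >= 15 → S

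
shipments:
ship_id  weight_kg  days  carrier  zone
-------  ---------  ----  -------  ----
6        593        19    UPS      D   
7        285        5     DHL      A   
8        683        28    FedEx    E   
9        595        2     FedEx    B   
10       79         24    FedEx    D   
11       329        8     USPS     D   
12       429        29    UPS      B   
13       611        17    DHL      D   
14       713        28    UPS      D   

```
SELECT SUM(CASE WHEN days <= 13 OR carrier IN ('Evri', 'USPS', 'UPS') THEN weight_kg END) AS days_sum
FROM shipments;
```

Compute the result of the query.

ship_id=6: ✓ → 593
ship_id=7: ✓ → 285
ship_id=8: ✗
ship_id=9: ✓ → 595
ship_id=10: ✗
ship_id=11: ✓ → 329
ship_id=12: ✓ → 429
ship_id=13: ✗
ship_id=14: ✓ → 713
days_sum = 593 + 285 + 595 + 329 + 429 + 713 = 2944

2944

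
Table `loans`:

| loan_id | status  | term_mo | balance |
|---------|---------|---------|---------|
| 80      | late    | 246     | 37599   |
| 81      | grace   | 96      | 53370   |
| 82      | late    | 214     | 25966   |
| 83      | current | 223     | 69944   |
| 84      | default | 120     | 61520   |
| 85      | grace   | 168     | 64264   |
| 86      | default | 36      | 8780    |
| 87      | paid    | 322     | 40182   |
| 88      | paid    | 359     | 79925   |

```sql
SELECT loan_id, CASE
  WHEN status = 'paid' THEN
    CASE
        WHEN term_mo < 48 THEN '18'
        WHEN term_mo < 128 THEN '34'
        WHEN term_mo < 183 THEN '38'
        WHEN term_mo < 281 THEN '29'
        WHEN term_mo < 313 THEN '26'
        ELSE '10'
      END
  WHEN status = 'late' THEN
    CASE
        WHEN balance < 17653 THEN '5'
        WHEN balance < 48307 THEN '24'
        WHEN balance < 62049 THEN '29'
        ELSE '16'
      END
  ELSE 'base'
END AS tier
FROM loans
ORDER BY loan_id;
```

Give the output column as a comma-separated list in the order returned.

loan_id=80: status='late' → inner[balance < 48307] → 24
loan_id=81: status='grace' → outer ELSE → base
loan_id=82: status='late' → inner[balance < 48307] → 24
loan_id=83: status='current' → outer ELSE → base
loan_id=84: status='default' → outer ELSE → base
loan_id=85: status='grace' → outer ELSE → base
loan_id=86: status='default' → outer ELSE → base
loan_id=87: status='paid' → inner[ELSE] → 10
loan_id=88: status='paid' → inner[ELSE] → 10

24, base, 24, base, base, base, base, 10, 10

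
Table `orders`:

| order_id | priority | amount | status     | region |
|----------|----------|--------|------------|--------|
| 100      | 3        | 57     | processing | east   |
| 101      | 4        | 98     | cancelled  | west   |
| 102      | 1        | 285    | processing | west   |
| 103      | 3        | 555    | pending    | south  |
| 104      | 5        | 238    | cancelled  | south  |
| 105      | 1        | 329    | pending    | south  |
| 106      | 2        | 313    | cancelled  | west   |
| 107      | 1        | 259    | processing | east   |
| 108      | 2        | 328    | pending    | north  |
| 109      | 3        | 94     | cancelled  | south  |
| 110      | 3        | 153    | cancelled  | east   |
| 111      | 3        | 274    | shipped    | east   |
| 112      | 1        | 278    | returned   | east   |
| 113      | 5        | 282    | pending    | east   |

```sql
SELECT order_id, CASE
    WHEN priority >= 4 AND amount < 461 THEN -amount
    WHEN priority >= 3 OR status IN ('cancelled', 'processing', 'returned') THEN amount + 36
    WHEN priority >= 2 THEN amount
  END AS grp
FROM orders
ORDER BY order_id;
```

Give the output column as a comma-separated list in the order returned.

order_id=100: priority >= 3 OR status IN ('cancelled', 'processing', 'returned') → 93
order_id=101: priority >= 4 AND amount < 461 → -98
order_id=102: priority >= 3 OR status IN ('cancelled', 'processing', 'returned') → 321
order_id=103: priority >= 3 OR status IN ('cancelled', 'processing', 'returned') → 591
order_id=104: priority >= 4 AND amount < 461 → -238
order_id=105: (no match → NULL) → NULL
order_id=106: priority >= 3 OR status IN ('cancelled', 'processing', 'returned') → 349
order_id=107: priority >= 3 OR status IN ('cancelled', 'processing', 'returned') → 295
order_id=108: priority >= 2 → 328
order_id=109: priority >= 3 OR status IN ('cancelled', 'processing', 'returned') → 130
order_id=110: priority >= 3 OR status IN ('cancelled', 'processing', 'returned') → 189
order_id=111: priority >= 3 OR status IN ('cancelled', 'processing', 'returned') → 310
order_id=112: priority >= 3 OR status IN ('cancelled', 'processing', 'returned') → 314
order_id=113: priority >= 4 AND amount < 461 → -282

93, -98, 321, 591, -238, NULL, 349, 295, 328, 130, 189, 310, 314, -282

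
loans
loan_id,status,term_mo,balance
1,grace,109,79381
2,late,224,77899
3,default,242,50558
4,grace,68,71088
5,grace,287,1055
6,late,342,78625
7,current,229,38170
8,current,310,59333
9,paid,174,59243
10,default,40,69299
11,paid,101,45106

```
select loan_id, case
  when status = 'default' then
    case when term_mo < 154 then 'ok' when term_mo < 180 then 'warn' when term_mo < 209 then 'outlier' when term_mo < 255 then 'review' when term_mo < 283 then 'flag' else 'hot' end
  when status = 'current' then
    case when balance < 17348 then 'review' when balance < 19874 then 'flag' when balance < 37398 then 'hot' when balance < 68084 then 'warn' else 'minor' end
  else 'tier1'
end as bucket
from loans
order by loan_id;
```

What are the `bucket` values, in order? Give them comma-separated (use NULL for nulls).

tier1, tier1, review, tier1, tier1, tier1, warn, warn, tier1, ok, tier1

loan_id=1: status='grace' → outer ELSE → tier1
loan_id=2: status='late' → outer ELSE → tier1
loan_id=3: status='default' → inner[term_mo < 255] → review
loan_id=4: status='grace' → outer ELSE → tier1
loan_id=5: status='grace' → outer ELSE → tier1
loan_id=6: status='late' → outer ELSE → tier1
loan_id=7: status='current' → inner[balance < 68084] → warn
loan_id=8: status='current' → inner[balance < 68084] → warn
loan_id=9: status='paid' → outer ELSE → tier1
loan_id=10: status='default' → inner[term_mo < 154] → ok
loan_id=11: status='paid' → outer ELSE → tier1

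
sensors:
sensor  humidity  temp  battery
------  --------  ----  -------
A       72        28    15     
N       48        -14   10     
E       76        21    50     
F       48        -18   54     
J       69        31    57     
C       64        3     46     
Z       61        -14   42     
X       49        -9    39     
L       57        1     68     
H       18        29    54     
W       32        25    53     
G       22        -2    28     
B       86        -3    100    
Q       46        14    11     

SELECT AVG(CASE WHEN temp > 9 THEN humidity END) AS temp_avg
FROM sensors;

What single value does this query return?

sensor=A: ✓ → 72
sensor=N: ✗
sensor=E: ✓ → 76
sensor=F: ✗
sensor=J: ✓ → 69
sensor=C: ✗
sensor=Z: ✗
sensor=X: ✗
sensor=L: ✗
sensor=H: ✓ → 18
sensor=W: ✓ → 32
sensor=G: ✗
sensor=B: ✗
sensor=Q: ✓ → 46
temp_avg = (72 + 76 + 69 + 18 + 32 + 46) / 6 = 52.1666666667

52.1666666667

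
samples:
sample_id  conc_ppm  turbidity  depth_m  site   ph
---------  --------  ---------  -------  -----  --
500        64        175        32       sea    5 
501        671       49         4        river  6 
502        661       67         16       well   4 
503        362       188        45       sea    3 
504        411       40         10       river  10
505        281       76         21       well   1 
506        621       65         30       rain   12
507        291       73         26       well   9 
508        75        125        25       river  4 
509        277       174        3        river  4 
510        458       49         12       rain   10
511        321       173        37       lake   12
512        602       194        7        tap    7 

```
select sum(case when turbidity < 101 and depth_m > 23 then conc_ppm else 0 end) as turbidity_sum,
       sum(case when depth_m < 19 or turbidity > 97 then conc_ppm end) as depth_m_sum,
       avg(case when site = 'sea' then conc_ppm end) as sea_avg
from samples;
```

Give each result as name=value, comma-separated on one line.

[turbidity_sum: turbidity < 101 and depth_m > 23]
sample_id=500: ✗
sample_id=501: ✗
sample_id=502: ✗
sample_id=503: ✗
sample_id=504: ✗
sample_id=505: ✗
sample_id=506: ✓ → 621
sample_id=507: ✓ → 291
sample_id=508: ✗
sample_id=509: ✗
sample_id=510: ✗
sample_id=511: ✗
sample_id=512: ✗
turbidity_sum = 621 + 291 = 912
—
[depth_m_sum: depth_m < 19 or turbidity > 97]
sample_id=500: ✓ → 64
sample_id=501: ✓ → 671
sample_id=502: ✓ → 661
sample_id=503: ✓ → 362
sample_id=504: ✓ → 411
sample_id=505: ✗
sample_id=506: ✗
sample_id=507: ✗
sample_id=508: ✓ → 75
sample_id=509: ✓ → 277
sample_id=510: ✓ → 458
sample_id=511: ✓ → 321
sample_id=512: ✓ → 602
depth_m_sum = 64 + 671 + 661 + 362 + 411 + 75 + 277 + 458 + 321 + 602 = 3902
—
[sea_avg: site = 'sea']
sample_id=500: ✓ → 64
sample_id=501: ✗
sample_id=502: ✗
sample_id=503: ✓ → 362
sample_id=504: ✗
sample_id=505: ✗
sample_id=506: ✗
sample_id=507: ✗
sample_id=508: ✗
sample_id=509: ✗
sample_id=510: ✗
sample_id=511: ✗
sample_id=512: ✗
sea_avg = (64 + 362) / 2 = 213

turbidity_sum=912, depth_m_sum=3902, sea_avg=213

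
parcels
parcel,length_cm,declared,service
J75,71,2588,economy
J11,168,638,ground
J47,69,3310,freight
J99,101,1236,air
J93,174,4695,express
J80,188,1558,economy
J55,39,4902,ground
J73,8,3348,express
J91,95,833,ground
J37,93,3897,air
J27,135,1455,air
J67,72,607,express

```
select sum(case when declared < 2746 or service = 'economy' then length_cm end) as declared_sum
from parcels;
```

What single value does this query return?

830

parcel=J75: ✓ → 71
parcel=J11: ✓ → 168
parcel=J47: ✗
parcel=J99: ✓ → 101
parcel=J93: ✗
parcel=J80: ✓ → 188
parcel=J55: ✗
parcel=J73: ✗
parcel=J91: ✓ → 95
parcel=J37: ✗
parcel=J27: ✓ → 135
parcel=J67: ✓ → 72
declared_sum = 71 + 168 + 101 + 188 + 95 + 135 + 72 = 830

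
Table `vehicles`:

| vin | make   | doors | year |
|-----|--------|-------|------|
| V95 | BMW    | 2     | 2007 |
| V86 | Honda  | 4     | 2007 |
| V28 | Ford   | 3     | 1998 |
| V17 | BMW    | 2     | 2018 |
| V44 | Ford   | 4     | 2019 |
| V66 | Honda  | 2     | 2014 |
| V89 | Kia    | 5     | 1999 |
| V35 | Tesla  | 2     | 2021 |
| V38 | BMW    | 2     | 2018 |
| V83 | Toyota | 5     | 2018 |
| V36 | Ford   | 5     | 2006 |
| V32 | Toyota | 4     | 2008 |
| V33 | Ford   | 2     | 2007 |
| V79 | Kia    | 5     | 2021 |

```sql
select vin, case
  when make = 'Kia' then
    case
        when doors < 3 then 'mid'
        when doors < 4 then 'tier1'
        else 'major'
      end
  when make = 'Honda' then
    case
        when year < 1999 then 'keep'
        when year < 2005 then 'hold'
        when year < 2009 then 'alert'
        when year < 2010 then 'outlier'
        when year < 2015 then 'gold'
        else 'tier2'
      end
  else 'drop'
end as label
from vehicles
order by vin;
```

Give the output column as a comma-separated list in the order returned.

vin=V17: make='BMW' → outer ELSE → drop
vin=V28: make='Ford' → outer ELSE → drop
vin=V32: make='Toyota' → outer ELSE → drop
vin=V33: make='Ford' → outer ELSE → drop
vin=V35: make='Tesla' → outer ELSE → drop
vin=V36: make='Ford' → outer ELSE → drop
vin=V38: make='BMW' → outer ELSE → drop
vin=V44: make='Ford' → outer ELSE → drop
vin=V66: make='Honda' → inner[year < 2015] → gold
vin=V79: make='Kia' → inner[ELSE] → major
vin=V83: make='Toyota' → outer ELSE → drop
vin=V86: make='Honda' → inner[year < 2009] → alert
vin=V89: make='Kia' → inner[ELSE] → major
vin=V95: make='BMW' → outer ELSE → drop

drop, drop, drop, drop, drop, drop, drop, drop, gold, major, drop, alert, major, drop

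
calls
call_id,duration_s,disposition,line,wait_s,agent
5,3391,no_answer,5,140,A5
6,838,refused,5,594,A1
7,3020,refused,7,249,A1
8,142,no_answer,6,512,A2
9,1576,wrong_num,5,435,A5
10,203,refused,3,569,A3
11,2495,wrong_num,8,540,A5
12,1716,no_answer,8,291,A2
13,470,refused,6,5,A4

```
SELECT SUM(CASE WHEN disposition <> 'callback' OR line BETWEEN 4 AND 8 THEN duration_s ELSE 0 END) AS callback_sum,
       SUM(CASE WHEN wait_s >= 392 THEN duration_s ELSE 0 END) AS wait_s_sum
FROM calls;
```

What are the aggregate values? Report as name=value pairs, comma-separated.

[callback_sum: disposition <> 'callback' OR line BETWEEN 4 AND 8]
call_id=5: ✓ → 3391
call_id=6: ✓ → 838
call_id=7: ✓ → 3020
call_id=8: ✓ → 142
call_id=9: ✓ → 1576
call_id=10: ✓ → 203
call_id=11: ✓ → 2495
call_id=12: ✓ → 1716
call_id=13: ✓ → 470
callback_sum = 3391 + 838 + 3020 + 142 + 1576 + 203 + 2495 + 1716 + 470 = 13851
—
[wait_s_sum: wait_s >= 392]
call_id=5: ✗
call_id=6: ✓ → 838
call_id=7: ✗
call_id=8: ✓ → 142
call_id=9: ✓ → 1576
call_id=10: ✓ → 203
call_id=11: ✓ → 2495
call_id=12: ✗
call_id=13: ✗
wait_s_sum = 838 + 142 + 1576 + 203 + 2495 = 5254

callback_sum=13851, wait_s_sum=5254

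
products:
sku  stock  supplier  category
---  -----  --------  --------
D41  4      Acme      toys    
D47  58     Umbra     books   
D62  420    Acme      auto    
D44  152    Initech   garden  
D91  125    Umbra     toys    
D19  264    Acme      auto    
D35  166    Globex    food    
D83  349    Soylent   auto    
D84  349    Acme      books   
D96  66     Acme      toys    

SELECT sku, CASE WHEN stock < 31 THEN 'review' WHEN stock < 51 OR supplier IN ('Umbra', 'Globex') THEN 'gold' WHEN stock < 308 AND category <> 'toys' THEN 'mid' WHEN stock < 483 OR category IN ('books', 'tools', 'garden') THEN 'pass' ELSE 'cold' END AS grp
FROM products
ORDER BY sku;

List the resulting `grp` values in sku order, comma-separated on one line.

sku=D19: stock < 308 AND category <> 'toys' → mid
sku=D35: stock < 51 OR supplier IN ('Umbra', 'Globex') → gold
sku=D41: stock < 31 → review
sku=D44: stock < 308 AND category <> 'toys' → mid
sku=D47: stock < 51 OR supplier IN ('Umbra', 'Globex') → gold
sku=D62: stock < 483 OR category IN ('books', 'tools', 'garden') → pass
sku=D83: stock < 483 OR category IN ('books', 'tools', 'garden') → pass
sku=D84: stock < 483 OR category IN ('books', 'tools', 'garden') → pass
sku=D91: stock < 51 OR supplier IN ('Umbra', 'Globex') → gold
sku=D96: stock < 483 OR category IN ('books', 'tools', 'garden') → pass

mid, gold, review, mid, gold, pass, pass, pass, gold, pass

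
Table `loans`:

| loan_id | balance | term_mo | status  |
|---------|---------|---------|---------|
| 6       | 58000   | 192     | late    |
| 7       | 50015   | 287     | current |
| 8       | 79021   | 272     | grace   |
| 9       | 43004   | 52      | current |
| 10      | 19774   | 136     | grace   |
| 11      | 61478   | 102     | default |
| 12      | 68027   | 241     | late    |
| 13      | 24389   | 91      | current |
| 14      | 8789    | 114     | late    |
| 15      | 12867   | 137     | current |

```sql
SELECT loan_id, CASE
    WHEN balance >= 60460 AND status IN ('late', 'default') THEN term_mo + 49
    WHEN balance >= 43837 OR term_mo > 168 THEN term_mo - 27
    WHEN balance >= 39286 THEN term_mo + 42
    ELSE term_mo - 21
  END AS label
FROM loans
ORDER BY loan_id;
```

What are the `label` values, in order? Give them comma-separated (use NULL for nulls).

165, 260, 245, 94, 115, 151, 290, 70, 93, 116

loan_id=6: balance >= 43837 OR term_mo > 168 → 165
loan_id=7: balance >= 43837 OR term_mo > 168 → 260
loan_id=8: balance >= 43837 OR term_mo > 168 → 245
loan_id=9: balance >= 39286 → 94
loan_id=10: ELSE → 115
loan_id=11: balance >= 60460 AND status IN ('late', 'default') → 151
loan_id=12: balance >= 60460 AND status IN ('late', 'default') → 290
loan_id=13: ELSE → 70
loan_id=14: ELSE → 93
loan_id=15: ELSE → 116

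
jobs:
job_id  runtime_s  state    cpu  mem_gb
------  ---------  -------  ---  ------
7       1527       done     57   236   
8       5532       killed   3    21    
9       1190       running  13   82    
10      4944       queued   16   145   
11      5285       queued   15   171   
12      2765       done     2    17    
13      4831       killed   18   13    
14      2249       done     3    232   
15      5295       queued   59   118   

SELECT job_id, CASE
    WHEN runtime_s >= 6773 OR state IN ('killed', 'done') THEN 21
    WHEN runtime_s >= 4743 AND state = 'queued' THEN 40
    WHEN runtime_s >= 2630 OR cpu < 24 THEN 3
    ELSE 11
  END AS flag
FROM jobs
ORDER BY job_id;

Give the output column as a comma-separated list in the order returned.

job_id=7: runtime_s >= 6773 OR state IN ('killed', 'done') → 21
job_id=8: runtime_s >= 6773 OR state IN ('killed', 'done') → 21
job_id=9: runtime_s >= 2630 OR cpu < 24 → 3
job_id=10: runtime_s >= 4743 AND state = 'queued' → 40
job_id=11: runtime_s >= 4743 AND state = 'queued' → 40
job_id=12: runtime_s >= 6773 OR state IN ('killed', 'done') → 21
job_id=13: runtime_s >= 6773 OR state IN ('killed', 'done') → 21
job_id=14: runtime_s >= 6773 OR state IN ('killed', 'done') → 21
job_id=15: runtime_s >= 4743 AND state = 'queued' → 40

21, 21, 3, 40, 40, 21, 21, 21, 40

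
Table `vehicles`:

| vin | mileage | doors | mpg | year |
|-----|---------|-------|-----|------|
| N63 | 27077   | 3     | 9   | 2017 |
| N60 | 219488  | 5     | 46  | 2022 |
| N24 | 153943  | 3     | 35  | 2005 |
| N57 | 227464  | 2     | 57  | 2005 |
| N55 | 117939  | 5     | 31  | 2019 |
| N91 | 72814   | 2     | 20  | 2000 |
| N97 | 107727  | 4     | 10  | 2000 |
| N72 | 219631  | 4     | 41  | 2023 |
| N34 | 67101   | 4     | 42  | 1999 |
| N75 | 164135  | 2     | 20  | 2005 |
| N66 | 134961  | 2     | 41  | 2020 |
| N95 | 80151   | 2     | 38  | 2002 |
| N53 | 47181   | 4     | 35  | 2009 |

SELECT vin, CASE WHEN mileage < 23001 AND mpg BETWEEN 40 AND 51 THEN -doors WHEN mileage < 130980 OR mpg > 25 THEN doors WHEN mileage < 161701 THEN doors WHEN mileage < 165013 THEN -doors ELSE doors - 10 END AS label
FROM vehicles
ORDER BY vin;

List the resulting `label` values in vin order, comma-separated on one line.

vin=N24: mileage < 130980 OR mpg > 25 → 3
vin=N34: mileage < 130980 OR mpg > 25 → 4
vin=N53: mileage < 130980 OR mpg > 25 → 4
vin=N55: mileage < 130980 OR mpg > 25 → 5
vin=N57: mileage < 130980 OR mpg > 25 → 2
vin=N60: mileage < 130980 OR mpg > 25 → 5
vin=N63: mileage < 130980 OR mpg > 25 → 3
vin=N66: mileage < 130980 OR mpg > 25 → 2
vin=N72: mileage < 130980 OR mpg > 25 → 4
vin=N75: mileage < 165013 → -2
vin=N91: mileage < 130980 OR mpg > 25 → 2
vin=N95: mileage < 130980 OR mpg > 25 → 2
vin=N97: mileage < 130980 OR mpg > 25 → 4

3, 4, 4, 5, 2, 5, 3, 2, 4, -2, 2, 2, 4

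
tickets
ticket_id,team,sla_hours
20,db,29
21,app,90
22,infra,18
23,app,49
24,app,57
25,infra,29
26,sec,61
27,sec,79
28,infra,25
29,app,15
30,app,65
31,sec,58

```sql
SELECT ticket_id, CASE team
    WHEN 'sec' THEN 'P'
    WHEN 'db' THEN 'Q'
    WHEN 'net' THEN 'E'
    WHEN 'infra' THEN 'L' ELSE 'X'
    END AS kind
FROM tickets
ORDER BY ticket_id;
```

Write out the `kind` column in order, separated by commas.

ticket_id=20: team='db' → Q
ticket_id=21: ELSE → X
ticket_id=22: team='infra' → L
ticket_id=23: ELSE → X
ticket_id=24: ELSE → X
ticket_id=25: team='infra' → L
ticket_id=26: team='sec' → P
ticket_id=27: team='sec' → P
ticket_id=28: team='infra' → L
ticket_id=29: ELSE → X
ticket_id=30: ELSE → X
ticket_id=31: team='sec' → P

Q, X, L, X, X, L, P, P, L, X, X, P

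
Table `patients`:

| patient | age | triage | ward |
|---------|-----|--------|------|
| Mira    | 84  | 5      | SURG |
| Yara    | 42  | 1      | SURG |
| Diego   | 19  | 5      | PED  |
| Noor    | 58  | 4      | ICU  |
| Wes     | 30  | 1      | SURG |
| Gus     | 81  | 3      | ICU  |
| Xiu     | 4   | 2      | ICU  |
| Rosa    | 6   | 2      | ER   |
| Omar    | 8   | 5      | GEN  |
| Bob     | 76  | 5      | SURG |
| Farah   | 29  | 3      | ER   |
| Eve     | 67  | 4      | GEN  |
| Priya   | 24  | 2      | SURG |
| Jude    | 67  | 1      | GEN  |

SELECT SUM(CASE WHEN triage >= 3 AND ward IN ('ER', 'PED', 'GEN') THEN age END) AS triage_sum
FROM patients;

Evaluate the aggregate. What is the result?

123

patient=Mira: ✗
patient=Yara: ✗
patient=Diego: ✓ → 19
patient=Noor: ✗
patient=Wes: ✗
patient=Gus: ✗
patient=Xiu: ✗
patient=Rosa: ✗
patient=Omar: ✓ → 8
patient=Bob: ✗
patient=Farah: ✓ → 29
patient=Eve: ✓ → 67
patient=Priya: ✗
patient=Jude: ✗
triage_sum = 19 + 8 + 29 + 67 = 123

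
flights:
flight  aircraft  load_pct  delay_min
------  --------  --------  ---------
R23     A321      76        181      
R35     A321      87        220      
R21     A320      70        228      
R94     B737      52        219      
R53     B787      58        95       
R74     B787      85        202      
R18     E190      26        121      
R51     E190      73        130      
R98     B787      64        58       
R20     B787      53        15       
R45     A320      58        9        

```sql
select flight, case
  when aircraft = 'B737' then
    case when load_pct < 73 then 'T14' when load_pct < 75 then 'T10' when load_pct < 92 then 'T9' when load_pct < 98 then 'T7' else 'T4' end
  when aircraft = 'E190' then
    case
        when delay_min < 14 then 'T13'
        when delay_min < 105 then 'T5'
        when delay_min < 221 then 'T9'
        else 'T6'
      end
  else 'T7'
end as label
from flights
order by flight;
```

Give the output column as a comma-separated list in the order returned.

T9, T7, T7, T7, T7, T7, T9, T7, T7, T14, T7

flight=R18: aircraft='E190' → inner[delay_min < 221] → T9
flight=R20: aircraft='B787' → outer ELSE → T7
flight=R21: aircraft='A320' → outer ELSE → T7
flight=R23: aircraft='A321' → outer ELSE → T7
flight=R35: aircraft='A321' → outer ELSE → T7
flight=R45: aircraft='A320' → outer ELSE → T7
flight=R51: aircraft='E190' → inner[delay_min < 221] → T9
flight=R53: aircraft='B787' → outer ELSE → T7
flight=R74: aircraft='B787' → outer ELSE → T7
flight=R94: aircraft='B737' → inner[load_pct < 73] → T14
flight=R98: aircraft='B787' → outer ELSE → T7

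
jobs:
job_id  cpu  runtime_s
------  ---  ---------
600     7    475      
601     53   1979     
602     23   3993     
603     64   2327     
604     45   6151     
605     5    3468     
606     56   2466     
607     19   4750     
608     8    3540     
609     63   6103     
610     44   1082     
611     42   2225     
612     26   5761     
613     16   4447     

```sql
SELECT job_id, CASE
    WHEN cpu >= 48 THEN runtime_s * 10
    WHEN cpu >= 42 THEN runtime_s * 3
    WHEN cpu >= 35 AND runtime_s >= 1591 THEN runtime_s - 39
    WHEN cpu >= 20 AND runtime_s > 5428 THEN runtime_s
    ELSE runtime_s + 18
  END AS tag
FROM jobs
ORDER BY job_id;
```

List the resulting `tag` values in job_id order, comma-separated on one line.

493, 19790, 4011, 23270, 18453, 3486, 24660, 4768, 3558, 61030, 3246, 6675, 5761, 4465

job_id=600: ELSE → 493
job_id=601: cpu >= 48 → 19790
job_id=602: ELSE → 4011
job_id=603: cpu >= 48 → 23270
job_id=604: cpu >= 42 → 18453
job_id=605: ELSE → 3486
job_id=606: cpu >= 48 → 24660
job_id=607: ELSE → 4768
job_id=608: ELSE → 3558
job_id=609: cpu >= 48 → 61030
job_id=610: cpu >= 42 → 3246
job_id=611: cpu >= 42 → 6675
job_id=612: cpu >= 20 AND runtime_s > 5428 → 5761
job_id=613: ELSE → 4465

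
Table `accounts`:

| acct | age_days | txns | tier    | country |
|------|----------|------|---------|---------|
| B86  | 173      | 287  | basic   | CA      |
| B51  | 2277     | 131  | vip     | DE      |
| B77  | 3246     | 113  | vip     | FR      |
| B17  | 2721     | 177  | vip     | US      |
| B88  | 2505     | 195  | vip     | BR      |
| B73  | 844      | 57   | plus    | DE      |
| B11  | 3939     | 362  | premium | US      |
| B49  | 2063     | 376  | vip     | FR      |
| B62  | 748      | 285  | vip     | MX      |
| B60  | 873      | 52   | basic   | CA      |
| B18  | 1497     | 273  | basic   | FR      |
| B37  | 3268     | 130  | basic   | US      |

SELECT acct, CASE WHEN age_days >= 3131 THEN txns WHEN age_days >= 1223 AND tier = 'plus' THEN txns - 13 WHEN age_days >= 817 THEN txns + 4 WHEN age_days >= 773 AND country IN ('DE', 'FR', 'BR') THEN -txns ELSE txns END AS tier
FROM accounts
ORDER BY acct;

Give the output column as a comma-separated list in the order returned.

362, 181, 277, 130, 380, 135, 56, 285, 61, 113, 287, 199

acct=B11: age_days >= 3131 → 362
acct=B17: age_days >= 817 → 181
acct=B18: age_days >= 817 → 277
acct=B37: age_days >= 3131 → 130
acct=B49: age_days >= 817 → 380
acct=B51: age_days >= 817 → 135
acct=B60: age_days >= 817 → 56
acct=B62: ELSE → 285
acct=B73: age_days >= 817 → 61
acct=B77: age_days >= 3131 → 113
acct=B86: ELSE → 287
acct=B88: age_days >= 817 → 199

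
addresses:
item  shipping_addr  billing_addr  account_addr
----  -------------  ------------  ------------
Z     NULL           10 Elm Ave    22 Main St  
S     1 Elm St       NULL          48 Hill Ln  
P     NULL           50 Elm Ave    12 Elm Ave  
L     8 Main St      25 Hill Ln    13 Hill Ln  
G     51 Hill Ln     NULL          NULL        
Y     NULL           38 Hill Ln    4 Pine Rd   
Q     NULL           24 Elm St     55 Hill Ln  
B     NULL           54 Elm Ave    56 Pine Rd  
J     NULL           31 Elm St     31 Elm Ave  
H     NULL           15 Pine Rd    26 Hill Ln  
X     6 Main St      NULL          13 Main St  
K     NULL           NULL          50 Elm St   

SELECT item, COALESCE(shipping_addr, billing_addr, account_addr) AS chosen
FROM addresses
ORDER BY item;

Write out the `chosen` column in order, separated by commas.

54 Elm Ave, 51 Hill Ln, 15 Pine Rd, 31 Elm St, 50 Elm St, 8 Main St, 50 Elm Ave, 24 Elm St, 1 Elm St, 6 Main St, 38 Hill Ln, 10 Elm Ave

item=B: shipping_addr=NULL, billing_addr=54 Elm Ave → 54 Elm Ave
item=G: shipping_addr=51 Hill Ln → 51 Hill Ln
item=H: shipping_addr=NULL, billing_addr=15 Pine Rd → 15 Pine Rd
item=J: shipping_addr=NULL, billing_addr=31 Elm St → 31 Elm St
item=K: shipping_addr=NULL, billing_addr=NULL, account_addr=50 Elm St → 50 Elm St
item=L: shipping_addr=8 Main St → 8 Main St
item=P: shipping_addr=NULL, billing_addr=50 Elm Ave → 50 Elm Ave
item=Q: shipping_addr=NULL, billing_addr=24 Elm St → 24 Elm St
item=S: shipping_addr=1 Elm St → 1 Elm St
item=X: shipping_addr=6 Main St → 6 Main St
item=Y: shipping_addr=NULL, billing_addr=38 Hill Ln → 38 Hill Ln
item=Z: shipping_addr=NULL, billing_addr=10 Elm Ave → 10 Elm Ave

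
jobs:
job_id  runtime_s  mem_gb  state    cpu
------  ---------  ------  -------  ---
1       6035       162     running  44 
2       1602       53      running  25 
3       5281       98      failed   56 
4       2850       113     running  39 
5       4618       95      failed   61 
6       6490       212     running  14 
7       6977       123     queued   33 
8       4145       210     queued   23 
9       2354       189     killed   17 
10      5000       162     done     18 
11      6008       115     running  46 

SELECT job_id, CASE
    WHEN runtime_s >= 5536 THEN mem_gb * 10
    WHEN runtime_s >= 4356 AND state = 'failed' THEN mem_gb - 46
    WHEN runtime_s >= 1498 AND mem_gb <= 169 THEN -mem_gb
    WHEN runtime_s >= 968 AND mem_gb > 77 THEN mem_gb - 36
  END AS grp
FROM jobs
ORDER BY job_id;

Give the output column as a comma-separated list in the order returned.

job_id=1: runtime_s >= 5536 → 1620
job_id=2: runtime_s >= 1498 AND mem_gb <= 169 → -53
job_id=3: runtime_s >= 4356 AND state = 'failed' → 52
job_id=4: runtime_s >= 1498 AND mem_gb <= 169 → -113
job_id=5: runtime_s >= 4356 AND state = 'failed' → 49
job_id=6: runtime_s >= 5536 → 2120
job_id=7: runtime_s >= 5536 → 1230
job_id=8: runtime_s >= 968 AND mem_gb > 77 → 174
job_id=9: runtime_s >= 968 AND mem_gb > 77 → 153
job_id=10: runtime_s >= 1498 AND mem_gb <= 169 → -162
job_id=11: runtime_s >= 5536 → 1150

1620, -53, 52, -113, 49, 2120, 1230, 174, 153, -162, 1150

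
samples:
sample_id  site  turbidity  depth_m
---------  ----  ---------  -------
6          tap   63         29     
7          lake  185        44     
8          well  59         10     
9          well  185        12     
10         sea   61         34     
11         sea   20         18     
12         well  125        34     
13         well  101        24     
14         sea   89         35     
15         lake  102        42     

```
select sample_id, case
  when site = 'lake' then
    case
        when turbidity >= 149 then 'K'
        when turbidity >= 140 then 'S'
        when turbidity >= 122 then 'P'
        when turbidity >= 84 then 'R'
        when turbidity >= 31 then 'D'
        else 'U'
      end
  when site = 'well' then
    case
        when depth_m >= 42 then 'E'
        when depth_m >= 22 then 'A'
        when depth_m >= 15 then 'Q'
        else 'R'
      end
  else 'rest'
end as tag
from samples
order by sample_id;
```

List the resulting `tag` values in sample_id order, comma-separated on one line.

rest, K, R, R, rest, rest, A, A, rest, R

sample_id=6: site='tap' → outer ELSE → rest
sample_id=7: site='lake' → inner[turbidity >= 149] → K
sample_id=8: site='well' → inner[ELSE] → R
sample_id=9: site='well' → inner[ELSE] → R
sample_id=10: site='sea' → outer ELSE → rest
sample_id=11: site='sea' → outer ELSE → rest
sample_id=12: site='well' → inner[depth_m >= 22] → A
sample_id=13: site='well' → inner[depth_m >= 22] → A
sample_id=14: site='sea' → outer ELSE → rest
sample_id=15: site='lake' → inner[turbidity >= 84] → R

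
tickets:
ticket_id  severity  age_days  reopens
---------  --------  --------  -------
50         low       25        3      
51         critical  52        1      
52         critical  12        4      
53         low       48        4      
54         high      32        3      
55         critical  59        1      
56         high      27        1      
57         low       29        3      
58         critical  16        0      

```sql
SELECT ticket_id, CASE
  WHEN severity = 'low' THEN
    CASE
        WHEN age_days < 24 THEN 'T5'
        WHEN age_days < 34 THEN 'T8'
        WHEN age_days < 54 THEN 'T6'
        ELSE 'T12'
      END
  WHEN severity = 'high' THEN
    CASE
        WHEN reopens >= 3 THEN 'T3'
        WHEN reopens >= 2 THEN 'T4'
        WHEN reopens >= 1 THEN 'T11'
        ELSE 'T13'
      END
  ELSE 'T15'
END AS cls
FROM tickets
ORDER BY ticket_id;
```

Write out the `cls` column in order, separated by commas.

T8, T15, T15, T6, T3, T15, T11, T8, T15

ticket_id=50: severity='low' → inner[age_days < 34] → T8
ticket_id=51: severity='critical' → outer ELSE → T15
ticket_id=52: severity='critical' → outer ELSE → T15
ticket_id=53: severity='low' → inner[age_days < 54] → T6
ticket_id=54: severity='high' → inner[reopens >= 3] → T3
ticket_id=55: severity='critical' → outer ELSE → T15
ticket_id=56: severity='high' → inner[reopens >= 1] → T11
ticket_id=57: severity='low' → inner[age_days < 34] → T8
ticket_id=58: severity='critical' → outer ELSE → T15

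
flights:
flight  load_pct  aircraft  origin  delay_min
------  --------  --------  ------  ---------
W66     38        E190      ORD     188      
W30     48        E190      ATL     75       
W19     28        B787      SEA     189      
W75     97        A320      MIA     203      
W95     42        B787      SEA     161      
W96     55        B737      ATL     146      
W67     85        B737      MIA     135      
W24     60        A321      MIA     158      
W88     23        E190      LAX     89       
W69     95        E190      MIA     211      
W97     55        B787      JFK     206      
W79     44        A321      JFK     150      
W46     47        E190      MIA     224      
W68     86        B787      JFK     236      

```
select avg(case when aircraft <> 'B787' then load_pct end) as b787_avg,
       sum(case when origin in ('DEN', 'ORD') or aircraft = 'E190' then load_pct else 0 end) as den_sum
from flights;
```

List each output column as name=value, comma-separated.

b787_avg=59.2, den_sum=251

[b787_avg: aircraft <> 'B787']
flight=W66: ✓ → 38
flight=W30: ✓ → 48
flight=W19: ✗
flight=W75: ✓ → 97
flight=W95: ✗
flight=W96: ✓ → 55
flight=W67: ✓ → 85
flight=W24: ✓ → 60
flight=W88: ✓ → 23
flight=W69: ✓ → 95
flight=W97: ✗
flight=W79: ✓ → 44
flight=W46: ✓ → 47
flight=W68: ✗
b787_avg = (38 + 48 + 97 + 55 + 85 + 60 + 23 + 95 + 44 + 47) / 10 = 59.2
—
[den_sum: origin in ('DEN', 'ORD') or aircraft = 'E190']
flight=W66: ✓ → 38
flight=W30: ✓ → 48
flight=W19: ✗
flight=W75: ✗
flight=W95: ✗
flight=W96: ✗
flight=W67: ✗
flight=W24: ✗
flight=W88: ✓ → 23
flight=W69: ✓ → 95
flight=W97: ✗
flight=W79: ✗
flight=W46: ✓ → 47
flight=W68: ✗
den_sum = 38 + 48 + 23 + 95 + 47 = 251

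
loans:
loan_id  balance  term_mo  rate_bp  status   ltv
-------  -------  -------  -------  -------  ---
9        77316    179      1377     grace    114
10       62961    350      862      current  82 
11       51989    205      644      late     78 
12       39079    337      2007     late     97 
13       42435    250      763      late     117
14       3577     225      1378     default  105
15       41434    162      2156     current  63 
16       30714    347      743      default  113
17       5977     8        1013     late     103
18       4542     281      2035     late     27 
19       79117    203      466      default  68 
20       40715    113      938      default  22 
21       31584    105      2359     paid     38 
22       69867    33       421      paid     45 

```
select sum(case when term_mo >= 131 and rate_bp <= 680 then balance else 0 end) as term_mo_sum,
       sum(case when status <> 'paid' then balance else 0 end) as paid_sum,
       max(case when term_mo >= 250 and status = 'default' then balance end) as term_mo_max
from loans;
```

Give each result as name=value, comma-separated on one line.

term_mo_sum=131106, paid_sum=479856, term_mo_max=30714

[term_mo_sum: term_mo >= 131 and rate_bp <= 680]
loan_id=9: ✗
loan_id=10: ✗
loan_id=11: ✓ → 51989
loan_id=12: ✗
loan_id=13: ✗
loan_id=14: ✗
loan_id=15: ✗
loan_id=16: ✗
loan_id=17: ✗
loan_id=18: ✗
loan_id=19: ✓ → 79117
loan_id=20: ✗
loan_id=21: ✗
loan_id=22: ✗
term_mo_sum = 51989 + 79117 = 131106
—
[paid_sum: status <> 'paid']
loan_id=9: ✓ → 77316
loan_id=10: ✓ → 62961
loan_id=11: ✓ → 51989
loan_id=12: ✓ → 39079
loan_id=13: ✓ → 42435
loan_id=14: ✓ → 3577
loan_id=15: ✓ → 41434
loan_id=16: ✓ → 30714
loan_id=17: ✓ → 5977
loan_id=18: ✓ → 4542
loan_id=19: ✓ → 79117
loan_id=20: ✓ → 40715
loan_id=21: ✗
loan_id=22: ✗
paid_sum = 77316 + 62961 + 51989 + 39079 + 42435 + 3577 + 41434 + 30714 + 5977 + 4542 + 79117 + 40715 = 479856
—
[term_mo_max: term_mo >= 250 and status = 'default']
loan_id=9: ✗
loan_id=10: ✗
loan_id=11: ✗
loan_id=12: ✗
loan_id=13: ✗
loan_id=14: ✗
loan_id=15: ✗
loan_id=16: ✓ → 30714
loan_id=17: ✗
loan_id=18: ✗
loan_id=19: ✗
loan_id=20: ✗
loan_id=21: ✗
loan_id=22: ✗
term_mo_max = MAX(30714) = 30714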